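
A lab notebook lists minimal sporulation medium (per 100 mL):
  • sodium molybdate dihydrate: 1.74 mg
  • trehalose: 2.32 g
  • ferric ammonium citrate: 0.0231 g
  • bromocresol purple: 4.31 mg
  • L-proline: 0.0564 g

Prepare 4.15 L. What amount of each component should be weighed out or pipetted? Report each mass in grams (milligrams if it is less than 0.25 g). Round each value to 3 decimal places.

sodium molybdate dihydrate 72.210 mg; trehalose 96.280 g; ferric ammonium citrate 0.959 g; bromocresol purple 178.865 mg; L-proline 2.341 g

Scale factor = 4150 mL / 100 mL = 41.5.
sodium molybdate dihydrate: 1.74 mg × (4150 mL / 100 mL) = 72.210 mg
trehalose: 2.32 g × (4150 mL / 100 mL) = 96.280 g
ferric ammonium citrate: 0.0231 g × (4150 mL / 100 mL) = 0.959 g
bromocresol purple: 4.31 mg × (4150 mL / 100 mL) = 178.865 mg
L-proline: 0.0564 g × (4150 mL / 100 mL) = 2.341 g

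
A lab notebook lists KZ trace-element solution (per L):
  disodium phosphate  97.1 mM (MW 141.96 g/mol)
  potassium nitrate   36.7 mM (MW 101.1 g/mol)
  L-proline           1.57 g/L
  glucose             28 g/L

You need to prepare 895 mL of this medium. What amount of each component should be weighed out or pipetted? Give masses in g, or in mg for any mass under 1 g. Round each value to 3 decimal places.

Target volume = 895 mL = 0.895 L.
disodium phosphate: 97.1 mmol/L × 141.96 g/mol × 0.895 L ÷ 1000 = 12.337 g
potassium nitrate: 36.7 mmol/L × 101.1 g/mol × 0.895 L ÷ 1000 = 3.321 g
L-proline: 1.57 g/L × 0.895 L = 1.405 g
glucose: 28 g/L × 0.895 L = 25.060 g

disodium phosphate 12.337 g; potassium nitrate 3.321 g; L-proline 1.405 g; glucose 25.060 g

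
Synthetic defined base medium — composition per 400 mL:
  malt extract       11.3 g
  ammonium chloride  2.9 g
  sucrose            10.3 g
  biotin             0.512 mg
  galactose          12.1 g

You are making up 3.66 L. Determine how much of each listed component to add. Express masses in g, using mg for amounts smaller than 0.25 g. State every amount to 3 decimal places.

Scale factor = 3660 mL / 400 mL = 9.15.
malt extract: 11.3 g × (3660 mL / 400 mL) = 103.395 g
ammonium chloride: 2.9 g × (3660 mL / 400 mL) = 26.535 g
sucrose: 10.3 g × (3660 mL / 400 mL) = 94.245 g
biotin: 0.512 mg × (3660 mL / 400 mL) = 4.685 mg
galactose: 12.1 g × (3660 mL / 400 mL) = 110.715 g

malt extract 103.395 g; ammonium chloride 26.535 g; sucrose 94.245 g; biotin 4.685 mg; galactose 110.715 g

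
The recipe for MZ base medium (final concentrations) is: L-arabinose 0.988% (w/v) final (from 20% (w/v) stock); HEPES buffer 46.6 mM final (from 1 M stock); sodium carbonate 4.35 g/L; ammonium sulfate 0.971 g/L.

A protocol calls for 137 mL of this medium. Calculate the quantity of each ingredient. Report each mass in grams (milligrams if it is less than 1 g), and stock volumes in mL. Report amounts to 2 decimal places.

L-arabinose 6.77 mL; HEPES buffer 6.38 mL; sodium carbonate 595.95 mg; ammonium sulfate 133.03 mg

Working volume: 137 mL = 0.137 L.
L-arabinose: C1V1 = C2V2 → 0.988% ÷ 20% × 137 mL = 6.77 mL
HEPES buffer: C1V1 = C2V2 → 46.6 mM × 137 mL ÷ 1000 mM = 6.38 mL
sodium carbonate: 4.35 g/L × 0.137 L = 0.59595 g = 595.95 mg
ammonium sulfate: 0.971 g/L × 0.137 L = 0.133027 g = 133.03 mg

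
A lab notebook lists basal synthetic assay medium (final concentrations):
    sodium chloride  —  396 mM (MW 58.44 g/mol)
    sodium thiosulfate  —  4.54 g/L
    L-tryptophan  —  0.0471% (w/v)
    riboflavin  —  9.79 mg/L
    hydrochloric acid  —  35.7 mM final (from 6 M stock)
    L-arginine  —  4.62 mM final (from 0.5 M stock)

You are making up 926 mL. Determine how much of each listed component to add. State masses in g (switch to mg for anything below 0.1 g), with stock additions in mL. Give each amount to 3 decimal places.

sodium chloride 21.430 g; sodium thiosulfate 4.204 g; L-tryptophan 0.436 g; riboflavin 9.066 mg; hydrochloric acid 5.510 mL; L-arginine 8.556 mL

Scale factor relative to 1 L: 0.926.
sodium chloride: 396 mmol/L × 58.44 g/mol × 0.926 L ÷ 1000 = 21.430 g
sodium thiosulfate: 4.54 g/L × 0.926 L = 4.204 g
L-tryptophan: 0.0471% w/v = 0.471 g/L → 0.471 × 0.926 L = 0.436 g
riboflavin: 9.79 mg/L × 0.926 L = 9.066 mg
hydrochloric acid: V = C2·V2/C1 = 35.7 mM × 926 mL ÷ 6000 mM = 5.510 mL
L-arginine: C1V1 = C2V2 → 4.62 mM × 926 mL ÷ 500 mM = 8.556 mL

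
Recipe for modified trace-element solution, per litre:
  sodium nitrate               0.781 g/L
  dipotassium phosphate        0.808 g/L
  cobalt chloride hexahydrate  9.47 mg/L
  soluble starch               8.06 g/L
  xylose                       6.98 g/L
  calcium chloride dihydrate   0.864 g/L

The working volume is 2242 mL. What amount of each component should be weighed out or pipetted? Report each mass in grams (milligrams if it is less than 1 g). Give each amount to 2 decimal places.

sodium nitrate 1.75 g; dipotassium phosphate 1.81 g; cobalt chloride hexahydrate 21.23 mg; soluble starch 18.07 g; xylose 15.65 g; calcium chloride dihydrate 1.94 g

Scale factor relative to 1 L: 2.242.
sodium nitrate: 0.781 g/L × 2.242 L = 1.75 g
dipotassium phosphate: 0.808 g/L × 2.242 L = 1.81 g
cobalt chloride hexahydrate: 9.47 mg/L × 2.242 L = 21.23 mg
soluble starch: 8.06 g/L × 2.242 L = 18.07 g
xylose: 6.98 g/L × 2.242 L = 15.65 g
calcium chloride dihydrate: 0.864 g/L × 2.242 L = 1.94 g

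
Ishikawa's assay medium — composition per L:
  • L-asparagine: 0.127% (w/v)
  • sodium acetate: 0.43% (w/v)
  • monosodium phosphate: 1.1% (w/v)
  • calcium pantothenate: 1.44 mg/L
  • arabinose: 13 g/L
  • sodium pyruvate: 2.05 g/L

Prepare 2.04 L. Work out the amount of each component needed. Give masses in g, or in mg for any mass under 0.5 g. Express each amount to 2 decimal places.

L-asparagine 2.59 g; sodium acetate 8.77 g; monosodium phosphate 22.44 g; calcium pantothenate 2.94 mg; arabinose 26.52 g; sodium pyruvate 4.18 g

Working volume: 2.04 L.
L-asparagine: 0.127% w/v = 1.27 g/L → 1.27 × 2.04 L = 2.59 g
sodium acetate: 0.43% w/v = 4.3 g/L → 4.3 × 2.04 L = 8.77 g
monosodium phosphate: 1.1% w/v = 11 g/L → 11 × 2.04 L = 22.44 g
calcium pantothenate: 1.44 mg/L × 2.04 L = 2.94 mg
arabinose: 13 g/L × 2.04 L = 26.52 g
sodium pyruvate: 2.05 g/L × 2.04 L = 4.18 g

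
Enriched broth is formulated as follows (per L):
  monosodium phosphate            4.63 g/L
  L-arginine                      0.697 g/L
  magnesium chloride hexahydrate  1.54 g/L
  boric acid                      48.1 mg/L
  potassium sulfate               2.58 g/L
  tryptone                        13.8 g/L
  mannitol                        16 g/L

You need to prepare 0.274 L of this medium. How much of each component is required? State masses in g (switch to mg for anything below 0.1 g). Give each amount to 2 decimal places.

monosodium phosphate 1.27 g; L-arginine 0.19 g; magnesium chloride hexahydrate 0.42 g; boric acid 13.18 mg; potassium sulfate 0.71 g; tryptone 3.78 g; mannitol 4.38 g

Working volume: 0.274 L.
monosodium phosphate: 4.63 g/L × 0.274 L = 1.27 g
L-arginine: 0.697 g/L × 0.274 L = 0.19 g
magnesium chloride hexahydrate: 1.54 g/L × 0.274 L = 0.42 g
boric acid: 48.1 mg/L × 0.274 L = 13.18 mg
potassium sulfate: 2.58 g/L × 0.274 L = 0.71 g
tryptone: 13.8 g/L × 0.274 L = 3.78 g
mannitol: 16 g/L × 0.274 L = 4.38 g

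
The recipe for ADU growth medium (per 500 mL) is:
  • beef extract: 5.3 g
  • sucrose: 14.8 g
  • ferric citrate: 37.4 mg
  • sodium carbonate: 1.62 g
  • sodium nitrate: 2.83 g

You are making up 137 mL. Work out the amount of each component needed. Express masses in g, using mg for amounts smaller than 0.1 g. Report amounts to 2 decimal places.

beef extract 1.45 g; sucrose 4.06 g; ferric citrate 10.25 mg; sodium carbonate 0.44 g; sodium nitrate 0.78 g

Scale factor = 137 mL / 500 mL = 0.274.
beef extract: 5.3 g × (137 mL / 500 mL) = 1.45 g
sucrose: 14.8 g × (137 mL / 500 mL) = 4.06 g
ferric citrate: 37.4 mg × (137 mL / 500 mL) = 10.25 mg
sodium carbonate: 1.62 g × (137 mL / 500 mL) = 0.44 g
sodium nitrate: 2.83 g × (137 mL / 500 mL) = 0.78 g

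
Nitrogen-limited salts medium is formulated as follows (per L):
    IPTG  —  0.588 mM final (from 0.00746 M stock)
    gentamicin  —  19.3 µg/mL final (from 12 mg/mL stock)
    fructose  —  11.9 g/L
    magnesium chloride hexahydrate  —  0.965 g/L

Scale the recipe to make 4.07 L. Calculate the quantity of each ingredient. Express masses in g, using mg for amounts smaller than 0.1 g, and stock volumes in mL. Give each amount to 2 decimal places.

Scale factor relative to 1 L: 4.07.
IPTG: V = C2·V2/C1 = 0.588 mM × 4070 mL ÷ 7.46 mM = 320.80 mL
gentamicin: V = C2·V2/C1 = 19.3 µg/mL × 4070 mL ÷ 12000 µg/mL = 6.55 mL
fructose: 11.9 g/L × 4.07 L = 48.43 g
magnesium chloride hexahydrate: 0.965 g/L × 4.07 L = 3.93 g

IPTG 320.80 mL; gentamicin 6.55 mL; fructose 48.43 g; magnesium chloride hexahydrate 3.93 g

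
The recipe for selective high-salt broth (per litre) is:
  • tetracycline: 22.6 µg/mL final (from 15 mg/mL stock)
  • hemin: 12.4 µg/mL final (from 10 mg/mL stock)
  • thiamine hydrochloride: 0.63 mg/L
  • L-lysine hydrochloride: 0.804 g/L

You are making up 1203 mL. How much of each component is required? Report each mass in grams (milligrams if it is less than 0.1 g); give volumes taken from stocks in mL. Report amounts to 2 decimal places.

tetracycline 1.81 mL; hemin 1.49 mL; thiamine hydrochloride 0.76 mg; L-lysine hydrochloride 0.97 g

Scale factor relative to 1 L: 1.203.
tetracycline: C1V1 = C2V2 → 22.6 µg/mL × 1203 mL ÷ 15000 µg/mL = 1.81 mL
hemin: C1V1 = C2V2 → 12.4 µg/mL × 1203 mL ÷ 10000 µg/mL = 1.49 mL
thiamine hydrochloride: 0.63 mg/L × 1.203 L = 0.76 mg
L-lysine hydrochloride: 0.804 g/L × 1.203 L = 0.97 g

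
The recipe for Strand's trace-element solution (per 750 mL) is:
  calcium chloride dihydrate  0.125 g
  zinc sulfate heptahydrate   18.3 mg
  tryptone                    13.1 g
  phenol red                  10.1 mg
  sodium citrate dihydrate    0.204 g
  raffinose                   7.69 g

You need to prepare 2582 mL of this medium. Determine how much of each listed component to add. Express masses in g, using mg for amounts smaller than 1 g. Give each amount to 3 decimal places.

Scale factor = 2582 mL / 750 mL = 3.44267.
calcium chloride dihydrate: 0.125 g × (2582 mL / 750 mL) = 0.430333 g = 430.333 mg
zinc sulfate heptahydrate: 18.3 mg × (2582 mL / 750 mL) = 63.001 mg
tryptone: 13.1 g × (2582 mL / 750 mL) = 45.099 g
phenol red: 10.1 mg × (2582 mL / 750 mL) = 34.771 mg
sodium citrate dihydrate: 0.204 g × (2582 mL / 750 mL) = 0.702304 g = 702.304 mg
raffinose: 7.69 g × (2582 mL / 750 mL) = 26.474 g

calcium chloride dihydrate 430.333 mg; zinc sulfate heptahydrate 63.001 mg; tryptone 45.099 g; phenol red 34.771 mg; sodium citrate dihydrate 702.304 mg; raffinose 26.474 g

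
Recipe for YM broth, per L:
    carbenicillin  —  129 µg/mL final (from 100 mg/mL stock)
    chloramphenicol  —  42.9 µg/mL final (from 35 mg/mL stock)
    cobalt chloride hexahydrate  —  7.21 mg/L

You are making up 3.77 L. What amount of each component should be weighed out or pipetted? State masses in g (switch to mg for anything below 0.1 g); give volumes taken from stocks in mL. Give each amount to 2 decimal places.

Scale factor relative to 1 L: 3.77.
carbenicillin: C1V1 = C2V2 → 129 µg/mL × 3770 mL ÷ 100000 µg/mL = 4.86 mL
chloramphenicol: V = C2·V2/C1 = 42.9 µg/mL × 3770 mL ÷ 35000 µg/mL = 4.62 mL
cobalt chloride hexahydrate: 7.21 mg/L × 3.77 L = 27.18 mg

carbenicillin 4.86 mL; chloramphenicol 4.62 mL; cobalt chloride hexahydrate 27.18 mg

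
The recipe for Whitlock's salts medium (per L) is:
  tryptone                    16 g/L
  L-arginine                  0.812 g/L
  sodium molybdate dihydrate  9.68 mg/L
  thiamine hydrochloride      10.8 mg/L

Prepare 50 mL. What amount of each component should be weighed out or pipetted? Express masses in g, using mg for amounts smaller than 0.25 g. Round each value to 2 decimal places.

tryptone 0.80 g; L-arginine 40.60 mg; sodium molybdate dihydrate 0.48 mg; thiamine hydrochloride 0.54 mg

Scale factor relative to 1 L: 0.05.
tryptone: 16 g/L × 0.05 L = 0.80 g
L-arginine: 0.812 g/L × 0.05 L = 0.0406 g = 40.60 mg
sodium molybdate dihydrate: 9.68 mg/L × 0.05 L = 0.48 mg
thiamine hydrochloride: 10.8 mg/L × 0.05 L = 0.54 mg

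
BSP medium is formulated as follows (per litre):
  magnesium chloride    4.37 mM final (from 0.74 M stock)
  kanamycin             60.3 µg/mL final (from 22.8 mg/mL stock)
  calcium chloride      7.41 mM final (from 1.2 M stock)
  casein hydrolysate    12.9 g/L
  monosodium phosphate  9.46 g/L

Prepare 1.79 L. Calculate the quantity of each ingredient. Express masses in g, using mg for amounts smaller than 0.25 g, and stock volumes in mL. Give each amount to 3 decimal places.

magnesium chloride 10.571 mL; kanamycin 4.734 mL; calcium chloride 11.053 mL; casein hydrolysate 23.091 g; monosodium phosphate 16.933 g

Scale factor relative to 1 L: 1.79.
magnesium chloride: V = C2·V2/C1 = 4.37 mM × 1790 mL ÷ 740 mM = 10.571 mL
kanamycin: C1V1 = C2V2 → 60.3 µg/mL × 1790 mL ÷ 22800 µg/mL = 4.734 mL
calcium chloride: dilute stock: 7.41 mM × 1790 mL ÷ 1200 mM = 11.053 mL
casein hydrolysate: 12.9 g/L × 1.79 L = 23.091 g
monosodium phosphate: 9.46 g/L × 1.79 L = 16.933 g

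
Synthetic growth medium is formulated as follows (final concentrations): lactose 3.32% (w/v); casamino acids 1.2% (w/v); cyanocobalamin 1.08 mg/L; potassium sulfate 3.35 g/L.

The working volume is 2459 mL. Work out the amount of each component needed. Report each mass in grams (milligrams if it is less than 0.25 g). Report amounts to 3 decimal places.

lactose 81.639 g; casamino acids 29.508 g; cyanocobalamin 2.656 mg; potassium sulfate 8.238 g

Working volume: 2459 mL = 2.459 L.
lactose: 3.32% w/v = 33.2 g/L → 33.2 × 2.459 L = 81.639 g
casamino acids: 1.2 g per 100 mL × 2459 mL ÷ 100 = 29.508 g
cyanocobalamin: 1.08 mg/L × 2.459 L = 2.656 mg
potassium sulfate: 3.35 g/L × 2.459 L = 8.238 g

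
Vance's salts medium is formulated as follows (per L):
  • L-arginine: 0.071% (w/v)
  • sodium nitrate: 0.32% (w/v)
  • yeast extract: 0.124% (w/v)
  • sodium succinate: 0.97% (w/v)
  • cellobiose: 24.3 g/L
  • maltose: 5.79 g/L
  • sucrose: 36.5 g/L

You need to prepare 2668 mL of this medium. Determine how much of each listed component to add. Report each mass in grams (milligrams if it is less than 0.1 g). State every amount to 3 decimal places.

L-arginine 1.894 g; sodium nitrate 8.538 g; yeast extract 3.308 g; sodium succinate 25.880 g; cellobiose 64.832 g; maltose 15.448 g; sucrose 97.382 g

Working volume: 2668 mL = 2.668 L.
L-arginine: 0.071 g per 100 mL × 2668 mL ÷ 100 = 1.894 g
sodium nitrate: 0.32 g per 100 mL × 2668 mL ÷ 100 = 8.538 g
yeast extract: 0.124% w/v = 1.24 g/L → 1.24 × 2.668 L = 3.308 g
sodium succinate: 0.97 g per 100 mL × 2668 mL ÷ 100 = 25.880 g
cellobiose: 24.3 g/L × 2.668 L = 64.832 g
maltose: 5.79 g/L × 2.668 L = 15.448 g
sucrose: 36.5 g/L × 2.668 L = 97.382 g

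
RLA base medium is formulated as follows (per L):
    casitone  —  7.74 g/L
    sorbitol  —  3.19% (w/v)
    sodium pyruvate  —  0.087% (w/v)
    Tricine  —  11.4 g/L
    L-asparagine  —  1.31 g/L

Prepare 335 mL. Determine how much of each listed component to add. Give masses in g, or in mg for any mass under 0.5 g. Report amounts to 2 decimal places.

casitone 2.59 g; sorbitol 10.69 g; sodium pyruvate 291.45 mg; Tricine 3.82 g; L-asparagine 438.85 mg

Scale factor relative to 1 L: 0.335.
casitone: 7.74 g/L × 0.335 L = 2.59 g
sorbitol: 3.19 g per 100 mL × 335 mL ÷ 100 = 10.69 g
sodium pyruvate: 0.087 g per 100 mL × 335 mL ÷ 100 = 0.29145 g = 291.45 mg
Tricine: 11.4 g/L × 0.335 L = 3.82 g
L-asparagine: 1.31 g/L × 0.335 L = 0.43885 g = 438.85 mg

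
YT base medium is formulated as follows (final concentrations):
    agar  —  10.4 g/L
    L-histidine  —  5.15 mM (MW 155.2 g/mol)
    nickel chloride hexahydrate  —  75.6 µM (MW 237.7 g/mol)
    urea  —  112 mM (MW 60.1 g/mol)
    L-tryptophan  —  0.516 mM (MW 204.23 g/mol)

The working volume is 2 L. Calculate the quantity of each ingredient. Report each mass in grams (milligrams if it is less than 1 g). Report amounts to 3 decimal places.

agar 20.800 g; L-histidine 1.599 g; nickel chloride hexahydrate 35.940 mg; urea 13.462 g; L-tryptophan 210.765 mg

Scale factor relative to 1 L: 2.
agar: 10.4 g/L × 2 L = 20.800 g
L-histidine: 5.15 mmol/L × 155.2 g/mol × 2 L ÷ 1000 = 1.599 g
nickel chloride hexahydrate: 75.6 µmol/L × 237.7 g/mol × 2 L ÷ 1000 = 35.940 mg
urea: 112 mmol/L × 60.1 g/mol × 2 L ÷ 1000 = 13.462 g
L-tryptophan: 0.516 mmol/L × 204.23 mg/mmol × 2 L = 210.765 mg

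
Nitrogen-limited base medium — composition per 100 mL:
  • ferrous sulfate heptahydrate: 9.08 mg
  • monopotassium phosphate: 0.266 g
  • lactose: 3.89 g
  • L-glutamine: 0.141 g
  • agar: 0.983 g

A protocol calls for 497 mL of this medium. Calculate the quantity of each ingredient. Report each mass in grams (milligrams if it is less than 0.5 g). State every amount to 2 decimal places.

Ratio of target to recipe volume: 497 / 100 = 4.97.
ferrous sulfate heptahydrate: 9.08 mg × (497 mL / 100 mL) = 45.13 mg
monopotassium phosphate: 0.266 g × (497 mL / 100 mL) = 1.32 g
lactose: 3.89 g × (497 mL / 100 mL) = 19.33 g
L-glutamine: 0.141 g × (497 mL / 100 mL) = 0.70 g
agar: 0.983 g × (497 mL / 100 mL) = 4.89 g

ferrous sulfate heptahydrate 45.13 mg; monopotassium phosphate 1.32 g; lactose 19.33 g; L-glutamine 0.70 g; agar 4.89 g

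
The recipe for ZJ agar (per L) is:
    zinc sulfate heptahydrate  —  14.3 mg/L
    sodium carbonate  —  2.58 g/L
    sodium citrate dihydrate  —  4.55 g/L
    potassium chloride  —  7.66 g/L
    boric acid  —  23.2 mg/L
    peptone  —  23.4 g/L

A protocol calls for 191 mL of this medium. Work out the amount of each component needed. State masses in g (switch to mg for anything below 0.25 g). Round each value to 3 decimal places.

zinc sulfate heptahydrate 2.731 mg; sodium carbonate 0.493 g; sodium citrate dihydrate 0.869 g; potassium chloride 1.463 g; boric acid 4.431 mg; peptone 4.469 g

Working volume: 191 mL = 0.191 L.
zinc sulfate heptahydrate: 14.3 mg/L × 0.191 L = 2.731 mg
sodium carbonate: 2.58 g/L × 0.191 L = 0.493 g
sodium citrate dihydrate: 4.55 g/L × 0.191 L = 0.869 g
potassium chloride: 7.66 g/L × 0.191 L = 1.463 g
boric acid: 23.2 mg/L × 0.191 L = 4.431 mg
peptone: 23.4 g/L × 0.191 L = 4.469 g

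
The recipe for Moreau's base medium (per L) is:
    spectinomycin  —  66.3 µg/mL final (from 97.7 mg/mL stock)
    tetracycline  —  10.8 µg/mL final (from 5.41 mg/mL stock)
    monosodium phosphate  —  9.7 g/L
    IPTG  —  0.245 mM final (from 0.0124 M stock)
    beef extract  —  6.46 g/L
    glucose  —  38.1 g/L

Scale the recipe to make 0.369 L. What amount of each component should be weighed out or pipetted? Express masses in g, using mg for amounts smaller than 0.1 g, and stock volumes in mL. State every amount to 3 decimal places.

Working volume: 0.369 L.
spectinomycin: V = C2·V2/C1 = 66.3 µg/mL × 369 mL ÷ 97700 µg/mL = 0.250 mL
tetracycline: dilute stock: 10.8 µg/mL × 369 mL ÷ 5410 µg/mL = 0.737 mL
monosodium phosphate: 9.7 g/L × 0.369 L = 3.579 g
IPTG: C1V1 = C2V2 → 0.245 mM × 369 mL ÷ 12.4 mM = 7.291 mL
beef extract: 6.46 g/L × 0.369 L = 2.384 g
glucose: 38.1 g/L × 0.369 L = 14.059 g

spectinomycin 0.250 mL; tetracycline 0.737 mL; monosodium phosphate 3.579 g; IPTG 7.291 mL; beef extract 2.384 g; glucose 14.059 g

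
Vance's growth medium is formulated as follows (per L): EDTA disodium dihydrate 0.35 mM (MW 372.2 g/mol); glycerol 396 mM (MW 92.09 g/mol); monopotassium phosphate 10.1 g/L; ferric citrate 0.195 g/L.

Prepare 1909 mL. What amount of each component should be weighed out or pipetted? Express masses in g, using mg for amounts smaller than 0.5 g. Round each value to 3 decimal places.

EDTA disodium dihydrate 248.685 mg; glycerol 69.617 g; monopotassium phosphate 19.281 g; ferric citrate 372.255 mg

Scale factor relative to 1 L: 1.909.
EDTA disodium dihydrate: 0.35 mmol/L × 372.2 mg/mmol × 1.909 L = 248.685 mg
glycerol: 396 mmol/L × 92.09 g/mol × 1.909 L ÷ 1000 = 69.617 g
monopotassium phosphate: 10.1 g/L × 1.909 L = 19.281 g
ferric citrate: 0.195 g/L × 1.909 L = 0.372255 g = 372.255 mg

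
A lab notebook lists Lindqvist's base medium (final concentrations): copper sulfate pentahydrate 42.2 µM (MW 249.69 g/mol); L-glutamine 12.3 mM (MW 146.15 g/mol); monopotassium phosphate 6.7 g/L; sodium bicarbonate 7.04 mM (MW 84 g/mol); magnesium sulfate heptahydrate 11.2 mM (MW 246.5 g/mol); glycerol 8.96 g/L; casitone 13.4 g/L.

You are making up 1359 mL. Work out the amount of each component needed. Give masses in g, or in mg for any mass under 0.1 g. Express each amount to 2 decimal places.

copper sulfate pentahydrate 14.32 mg; L-glutamine 2.44 g; monopotassium phosphate 9.11 g; sodium bicarbonate 0.80 g; magnesium sulfate heptahydrate 3.75 g; glycerol 12.18 g; casitone 18.21 g

Scale factor relative to 1 L: 1.359.
copper sulfate pentahydrate: 42.2 µmol/L × 249.69 g/mol × 1.359 L ÷ 1000 = 14.32 mg
L-glutamine: 12.3 mmol/L × 146.15 g/mol × 1.359 L ÷ 1000 = 2.44 g
monopotassium phosphate: 6.7 g/L × 1.359 L = 9.11 g
sodium bicarbonate: 7.04 mmol/L × 84 g/mol × 1.359 L ÷ 1000 = 0.80 g
magnesium sulfate heptahydrate: 11.2 mmol/L × 246.5 g/mol × 1.359 L ÷ 1000 = 3.75 g
glycerol: 8.96 g/L × 1.359 L = 12.18 g
casitone: 13.4 g/L × 1.359 L = 18.21 g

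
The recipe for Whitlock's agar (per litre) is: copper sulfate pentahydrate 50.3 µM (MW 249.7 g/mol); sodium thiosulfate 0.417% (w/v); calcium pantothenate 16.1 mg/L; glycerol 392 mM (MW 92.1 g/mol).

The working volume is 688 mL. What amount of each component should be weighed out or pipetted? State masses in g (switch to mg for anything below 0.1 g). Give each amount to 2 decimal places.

Target volume = 688 mL = 0.688 L.
copper sulfate pentahydrate: 50.3 µmol/L × 249.7 g/mol × 0.688 L ÷ 1000 = 8.64 mg
sodium thiosulfate: 0.417 g per 100 mL × 688 mL ÷ 100 = 2.87 g
calcium pantothenate: 16.1 mg/L × 0.688 L = 11.08 mg
glycerol: 392 mmol/L × 92.1 g/mol × 0.688 L ÷ 1000 = 24.84 g

copper sulfate pentahydrate 8.64 mg; sodium thiosulfate 2.87 g; calcium pantothenate 11.08 mg; glycerol 24.84 g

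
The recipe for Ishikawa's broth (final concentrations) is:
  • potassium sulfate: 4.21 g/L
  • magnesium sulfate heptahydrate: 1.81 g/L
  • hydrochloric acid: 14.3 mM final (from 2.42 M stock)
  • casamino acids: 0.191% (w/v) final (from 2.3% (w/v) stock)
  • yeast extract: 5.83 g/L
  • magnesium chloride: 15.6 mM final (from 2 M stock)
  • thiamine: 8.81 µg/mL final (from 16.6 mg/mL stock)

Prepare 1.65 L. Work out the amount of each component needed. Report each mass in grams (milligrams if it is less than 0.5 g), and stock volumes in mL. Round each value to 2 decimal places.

Working volume: 1.65 L.
potassium sulfate: 4.21 g/L × 1.65 L = 6.95 g
magnesium sulfate heptahydrate: 1.81 g/L × 1.65 L = 2.99 g
hydrochloric acid: dilute stock: 14.3 mM × 1650 mL ÷ 2420 mM = 9.75 mL
casamino acids: dilute stock: 0.191% ÷ 2.3% × 1650 mL = 137.02 mL
yeast extract: 5.83 g/L × 1.65 L = 9.62 g
magnesium chloride: dilute stock: 15.6 mM × 1650 mL ÷ 2000 mM = 12.87 mL
thiamine: dilute stock: 8.81 µg/mL × 1650 mL ÷ 16600 µg/mL = 0.88 mL

potassium sulfate 6.95 g; magnesium sulfate heptahydrate 2.99 g; hydrochloric acid 9.75 mL; casamino acids 137.02 mL; yeast extract 9.62 g; magnesium chloride 12.87 mL; thiamine 0.88 mL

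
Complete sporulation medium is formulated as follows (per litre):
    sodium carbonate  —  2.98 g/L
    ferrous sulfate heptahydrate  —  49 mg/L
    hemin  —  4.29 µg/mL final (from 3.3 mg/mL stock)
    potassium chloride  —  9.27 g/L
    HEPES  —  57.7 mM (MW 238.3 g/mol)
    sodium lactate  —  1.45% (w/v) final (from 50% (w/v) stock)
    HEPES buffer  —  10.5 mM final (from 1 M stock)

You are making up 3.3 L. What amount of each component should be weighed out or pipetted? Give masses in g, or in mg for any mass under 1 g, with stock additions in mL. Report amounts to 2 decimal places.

Scale factor relative to 1 L: 3.3.
sodium carbonate: 2.98 g/L × 3.3 L = 9.83 g
ferrous sulfate heptahydrate: 49 mg/L × 3.3 L = 161.70 mg
hemin: V = C2·V2/C1 = 4.29 µg/mL × 3300 mL ÷ 3300 µg/mL = 4.29 mL
potassium chloride: 9.27 g/L × 3.3 L = 30.59 g
HEPES: 57.7 mmol/L × 238.3 g/mol × 3.3 L ÷ 1000 = 45.37 g
sodium lactate: dilute stock: 1.45% ÷ 50% × 3300 mL = 95.70 mL
HEPES buffer: C1V1 = C2V2 → 10.5 mM × 3300 mL ÷ 1000 mM = 34.65 mL

sodium carbonate 9.83 g; ferrous sulfate heptahydrate 161.70 mg; hemin 4.29 mL; potassium chloride 30.59 g; HEPES 45.37 g; sodium lactate 95.70 mL; HEPES buffer 34.65 mL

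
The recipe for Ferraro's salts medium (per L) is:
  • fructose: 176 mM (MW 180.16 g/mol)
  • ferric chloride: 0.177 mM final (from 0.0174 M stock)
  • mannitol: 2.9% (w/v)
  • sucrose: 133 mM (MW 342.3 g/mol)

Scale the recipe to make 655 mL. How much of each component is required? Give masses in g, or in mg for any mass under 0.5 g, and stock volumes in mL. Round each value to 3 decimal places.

Target volume = 655 mL = 0.655 L.
fructose: 176 mmol/L × 180.16 g/mol × 0.655 L ÷ 1000 = 20.769 g
ferric chloride: V = C2·V2/C1 = 0.177 mM × 655 mL ÷ 17.4 mM = 6.663 mL
mannitol: 2.9 g per 100 mL × 655 mL ÷ 100 = 18.995 g
sucrose: 133 mmol/L × 342.3 g/mol × 0.655 L ÷ 1000 = 29.819 g

fructose 20.769 g; ferric chloride 6.663 mL; mannitol 18.995 g; sucrose 29.819 g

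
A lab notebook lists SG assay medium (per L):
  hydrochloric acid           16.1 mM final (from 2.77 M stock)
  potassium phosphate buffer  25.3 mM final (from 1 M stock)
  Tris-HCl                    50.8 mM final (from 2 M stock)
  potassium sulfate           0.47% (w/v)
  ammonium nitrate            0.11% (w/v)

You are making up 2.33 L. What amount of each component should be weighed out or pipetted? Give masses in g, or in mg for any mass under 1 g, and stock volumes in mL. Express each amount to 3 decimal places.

hydrochloric acid 13.543 mL; potassium phosphate buffer 58.949 mL; Tris-HCl 59.182 mL; potassium sulfate 10.951 g; ammonium nitrate 2.563 g

Working volume: 2.33 L.
hydrochloric acid: C1V1 = C2V2 → 16.1 mM × 2330 mL ÷ 2770 mM = 13.543 mL
potassium phosphate buffer: dilute stock: 25.3 mM × 2330 mL ÷ 1000 mM = 58.949 mL
Tris-HCl: C1V1 = C2V2 → 50.8 mM × 2330 mL ÷ 2000 mM = 59.182 mL
potassium sulfate: 0.47% w/v = 4.7 g/L → 4.7 × 2.33 L = 10.951 g
ammonium nitrate: 0.11% w/v = 1.1 g/L → 1.1 × 2.33 L = 2.563 g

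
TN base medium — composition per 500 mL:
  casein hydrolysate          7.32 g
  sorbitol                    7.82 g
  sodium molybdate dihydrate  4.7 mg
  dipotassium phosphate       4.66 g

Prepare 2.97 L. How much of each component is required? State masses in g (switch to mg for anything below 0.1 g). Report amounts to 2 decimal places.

casein hydrolysate 43.48 g; sorbitol 46.45 g; sodium molybdate dihydrate 27.92 mg; dipotassium phosphate 27.68 g

Scale factor = 2970 mL / 500 mL = 5.94.
casein hydrolysate: 7.32 g × (2970 mL / 500 mL) = 43.48 g
sorbitol: 7.82 g × (2970 mL / 500 mL) = 46.45 g
sodium molybdate dihydrate: 4.7 mg × (2970 mL / 500 mL) = 27.92 mg
dipotassium phosphate: 4.66 g × (2970 mL / 500 mL) = 27.68 g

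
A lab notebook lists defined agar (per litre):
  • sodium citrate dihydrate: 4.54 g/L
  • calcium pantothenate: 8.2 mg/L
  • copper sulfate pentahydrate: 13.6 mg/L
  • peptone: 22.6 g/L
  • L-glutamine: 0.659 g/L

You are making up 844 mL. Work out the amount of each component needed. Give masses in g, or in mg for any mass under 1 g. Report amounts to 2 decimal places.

sodium citrate dihydrate 3.83 g; calcium pantothenate 6.92 mg; copper sulfate pentahydrate 11.48 mg; peptone 19.07 g; L-glutamine 556.20 mg

Working volume: 844 mL = 0.844 L.
sodium citrate dihydrate: 4.54 g/L × 0.844 L = 3.83 g
calcium pantothenate: 8.2 mg/L × 0.844 L = 6.92 mg
copper sulfate pentahydrate: 13.6 mg/L × 0.844 L = 11.48 mg
peptone: 22.6 g/L × 0.844 L = 19.07 g
L-glutamine: 0.659 g/L × 0.844 L = 0.556196 g = 556.20 mg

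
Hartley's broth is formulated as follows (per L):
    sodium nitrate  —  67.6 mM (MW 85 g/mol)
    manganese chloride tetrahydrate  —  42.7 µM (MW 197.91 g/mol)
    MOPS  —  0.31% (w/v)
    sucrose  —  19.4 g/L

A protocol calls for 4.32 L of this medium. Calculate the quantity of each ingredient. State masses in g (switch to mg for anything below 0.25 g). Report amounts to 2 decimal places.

sodium nitrate 24.82 g; manganese chloride tetrahydrate 36.51 mg; MOPS 13.39 g; sucrose 83.81 g

Scale factor relative to 1 L: 4.32.
sodium nitrate: 67.6 mmol/L × 85 g/mol × 4.32 L ÷ 1000 = 24.82 g
manganese chloride tetrahydrate: 42.7 µmol/L × 197.91 g/mol × 4.32 L ÷ 1000 = 36.51 mg
MOPS: 0.31% w/v = 3.1 g/L → 3.1 × 4.32 L = 13.39 g
sucrose: 19.4 g/L × 4.32 L = 83.81 g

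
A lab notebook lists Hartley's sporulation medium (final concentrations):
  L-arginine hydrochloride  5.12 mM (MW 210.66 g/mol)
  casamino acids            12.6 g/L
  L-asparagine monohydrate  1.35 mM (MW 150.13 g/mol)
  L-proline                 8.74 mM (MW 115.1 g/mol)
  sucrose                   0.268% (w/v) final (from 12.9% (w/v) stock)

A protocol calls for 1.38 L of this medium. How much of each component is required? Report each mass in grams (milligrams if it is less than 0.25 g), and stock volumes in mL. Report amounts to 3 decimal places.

L-arginine hydrochloride 1.488 g; casamino acids 17.388 g; L-asparagine monohydrate 0.280 g; L-proline 1.388 g; sucrose 28.670 mL

Scale factor relative to 1 L: 1.38.
L-arginine hydrochloride: 5.12 mmol/L × 210.66 g/mol × 1.38 L ÷ 1000 = 1.488 g
casamino acids: 12.6 g/L × 1.38 L = 17.388 g
L-asparagine monohydrate: 1.35 mmol/L × 150.13 g/mol × 1.38 L ÷ 1000 = 0.280 g
L-proline: 8.74 mmol/L × 115.1 g/mol × 1.38 L ÷ 1000 = 1.388 g
sucrose: dilute stock: 0.268% ÷ 12.9% × 1380 mL = 28.670 mL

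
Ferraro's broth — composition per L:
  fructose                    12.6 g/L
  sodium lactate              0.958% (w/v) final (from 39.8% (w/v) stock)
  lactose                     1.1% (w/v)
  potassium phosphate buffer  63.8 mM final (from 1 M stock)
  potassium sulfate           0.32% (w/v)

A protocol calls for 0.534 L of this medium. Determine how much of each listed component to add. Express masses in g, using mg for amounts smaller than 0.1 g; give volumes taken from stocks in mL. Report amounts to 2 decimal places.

Working volume: 0.534 L.
fructose: 12.6 g/L × 0.534 L = 6.73 g
sodium lactate: dilute stock: 0.958% ÷ 39.8% × 534 mL = 12.85 mL
lactose: 1.1% w/v = 11 g/L → 11 × 0.534 L = 5.87 g
potassium phosphate buffer: V = C2·V2/C1 = 63.8 mM × 534 mL ÷ 1000 mM = 34.07 mL
potassium sulfate: 0.32 g per 100 mL × 534 mL ÷ 100 = 1.71 g

fructose 6.73 g; sodium lactate 12.85 mL; lactose 5.87 g; potassium phosphate buffer 34.07 mL; potassium sulfate 1.71 g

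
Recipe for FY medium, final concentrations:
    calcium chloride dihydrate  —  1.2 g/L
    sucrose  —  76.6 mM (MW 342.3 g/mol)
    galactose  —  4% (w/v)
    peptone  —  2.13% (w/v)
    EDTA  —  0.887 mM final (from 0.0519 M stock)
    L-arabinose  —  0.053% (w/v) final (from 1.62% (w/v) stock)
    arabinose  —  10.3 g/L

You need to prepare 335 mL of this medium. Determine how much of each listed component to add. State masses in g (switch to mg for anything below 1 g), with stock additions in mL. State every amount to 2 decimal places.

Working volume: 335 mL = 0.335 L.
calcium chloride dihydrate: 1.2 g/L × 0.335 L = 0.402 g = 402.00 mg
sucrose: 76.6 mmol/L × 342.3 g/mol × 0.335 L ÷ 1000 = 8.78 g
galactose: 4 g per 100 mL × 335 mL ÷ 100 = 13.40 g
peptone: 2.13% w/v = 21.3 g/L → 21.3 × 0.335 L = 7.14 g
EDTA: V = C2·V2/C1 = 0.887 mM × 335 mL ÷ 51.9 mM = 5.73 mL
L-arabinose: dilute stock: 0.053% ÷ 1.62% × 335 mL = 10.96 mL
arabinose: 10.3 g/L × 0.335 L = 3.45 g

calcium chloride dihydrate 402.00 mg; sucrose 8.78 g; galactose 13.40 g; peptone 7.14 g; EDTA 5.73 mL; L-arabinose 10.96 mL; arabinose 3.45 g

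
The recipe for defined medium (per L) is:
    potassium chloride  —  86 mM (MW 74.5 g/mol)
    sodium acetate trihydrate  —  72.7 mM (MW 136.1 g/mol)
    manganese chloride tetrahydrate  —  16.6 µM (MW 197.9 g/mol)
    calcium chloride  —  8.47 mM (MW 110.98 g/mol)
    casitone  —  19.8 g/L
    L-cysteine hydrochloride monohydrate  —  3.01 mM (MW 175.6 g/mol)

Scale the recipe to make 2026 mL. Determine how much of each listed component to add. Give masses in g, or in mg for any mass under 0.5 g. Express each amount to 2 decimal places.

Target volume = 2026 mL = 2.026 L.
potassium chloride: 86 mmol/L × 74.5 g/mol × 2.026 L ÷ 1000 = 12.98 g
sodium acetate trihydrate: 72.7 mmol/L × 136.1 g/mol × 2.026 L ÷ 1000 = 20.05 g
manganese chloride tetrahydrate: 16.6 µmol/L × 197.9 g/mol × 2.026 L ÷ 1000 = 6.66 mg
calcium chloride: 8.47 mmol/L × 110.98 g/mol × 2.026 L ÷ 1000 = 1.90 g
casitone: 19.8 g/L × 2.026 L = 40.11 g
L-cysteine hydrochloride monohydrate: 3.01 mmol/L × 175.6 g/mol × 2.026 L ÷ 1000 = 1.07 g

potassium chloride 12.98 g; sodium acetate trihydrate 20.05 g; manganese chloride tetrahydrate 6.66 mg; calcium chloride 1.90 g; casitone 40.11 g; L-cysteine hydrochloride monohydrate 1.07 g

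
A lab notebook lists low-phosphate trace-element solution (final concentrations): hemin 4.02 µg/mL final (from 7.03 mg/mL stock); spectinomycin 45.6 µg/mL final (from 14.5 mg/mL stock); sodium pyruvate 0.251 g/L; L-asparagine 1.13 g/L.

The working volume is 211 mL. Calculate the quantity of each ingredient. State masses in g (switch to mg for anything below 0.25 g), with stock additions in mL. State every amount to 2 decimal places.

hemin 0.12 mL; spectinomycin 0.66 mL; sodium pyruvate 52.96 mg; L-asparagine 238.43 mg

Working volume: 211 mL = 0.211 L.
hemin: V = C2·V2/C1 = 4.02 µg/mL × 211 mL ÷ 7030 µg/mL = 0.12 mL
spectinomycin: dilute stock: 45.6 µg/mL × 211 mL ÷ 14500 µg/mL = 0.66 mL
sodium pyruvate: 0.251 g/L × 0.211 L = 0.052961 g = 52.96 mg
L-asparagine: 1.13 g/L × 0.211 L = 0.23843 g = 238.43 mg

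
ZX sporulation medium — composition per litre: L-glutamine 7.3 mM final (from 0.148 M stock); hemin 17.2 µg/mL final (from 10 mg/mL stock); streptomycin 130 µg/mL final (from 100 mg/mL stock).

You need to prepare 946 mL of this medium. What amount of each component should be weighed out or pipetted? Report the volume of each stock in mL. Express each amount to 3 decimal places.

L-glutamine 46.661 mL; hemin 1.627 mL; streptomycin 1.230 mL

Scale factor relative to 1 L: 0.946.
L-glutamine: V = C2·V2/C1 = 7.3 mM × 946 mL ÷ 148 mM = 46.661 mL
hemin: V = C2·V2/C1 = 17.2 µg/mL × 946 mL ÷ 10000 µg/mL = 1.627 mL
streptomycin: dilute stock: 130 µg/mL × 946 mL ÷ 100000 µg/mL = 1.230 mL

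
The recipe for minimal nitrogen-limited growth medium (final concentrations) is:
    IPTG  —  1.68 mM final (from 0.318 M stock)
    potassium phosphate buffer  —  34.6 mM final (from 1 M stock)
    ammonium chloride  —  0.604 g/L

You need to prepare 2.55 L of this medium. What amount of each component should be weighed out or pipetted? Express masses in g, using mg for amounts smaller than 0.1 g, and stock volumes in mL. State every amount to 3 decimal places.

IPTG 13.472 mL; potassium phosphate buffer 88.230 mL; ammonium chloride 1.540 g

Scale factor relative to 1 L: 2.55.
IPTG: dilute stock: 1.68 mM × 2550 mL ÷ 318 mM = 13.472 mL
potassium phosphate buffer: C1V1 = C2V2 → 34.6 mM × 2550 mL ÷ 1000 mM = 88.230 mL
ammonium chloride: 0.604 g/L × 2.55 L = 1.540 g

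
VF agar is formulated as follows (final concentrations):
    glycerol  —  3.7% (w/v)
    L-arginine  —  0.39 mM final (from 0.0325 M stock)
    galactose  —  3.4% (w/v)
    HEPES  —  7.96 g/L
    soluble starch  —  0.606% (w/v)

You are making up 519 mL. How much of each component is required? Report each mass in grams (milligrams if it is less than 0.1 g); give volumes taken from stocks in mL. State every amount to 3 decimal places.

glycerol 19.203 g; L-arginine 6.228 mL; galactose 17.646 g; HEPES 4.131 g; soluble starch 3.145 g

Working volume: 519 mL = 0.519 L.
glycerol: 3.7 g per 100 mL × 519 mL ÷ 100 = 19.203 g
L-arginine: C1V1 = C2V2 → 0.39 mM × 519 mL ÷ 32.5 mM = 6.228 mL
galactose: 3.4 g per 100 mL × 519 mL ÷ 100 = 17.646 g
HEPES: 7.96 g/L × 0.519 L = 4.131 g
soluble starch: 0.606 g per 100 mL × 519 mL ÷ 100 = 3.145 g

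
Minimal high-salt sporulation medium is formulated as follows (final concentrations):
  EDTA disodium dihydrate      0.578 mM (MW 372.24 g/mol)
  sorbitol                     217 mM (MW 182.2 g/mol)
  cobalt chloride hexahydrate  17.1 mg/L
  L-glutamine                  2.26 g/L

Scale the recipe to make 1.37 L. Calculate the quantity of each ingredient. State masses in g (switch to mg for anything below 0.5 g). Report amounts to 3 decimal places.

Working volume: 1.37 L.
EDTA disodium dihydrate: 0.578 mmol/L × 372.24 mg/mmol × 1.37 L = 294.762 mg
sorbitol: 217 mmol/L × 182.2 g/mol × 1.37 L ÷ 1000 = 54.166 g
cobalt chloride hexahydrate: 17.1 mg/L × 1.37 L = 23.427 mg
L-glutamine: 2.26 g/L × 1.37 L = 3.096 g

EDTA disodium dihydrate 294.762 mg; sorbitol 54.166 g; cobalt chloride hexahydrate 23.427 mg; L-glutamine 3.096 g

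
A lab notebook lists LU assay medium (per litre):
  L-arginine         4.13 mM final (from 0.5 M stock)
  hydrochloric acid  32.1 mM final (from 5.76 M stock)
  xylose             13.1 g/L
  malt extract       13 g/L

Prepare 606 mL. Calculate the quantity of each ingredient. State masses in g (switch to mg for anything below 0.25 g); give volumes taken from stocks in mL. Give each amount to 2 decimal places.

L-arginine 5.01 mL; hydrochloric acid 3.38 mL; xylose 7.94 g; malt extract 7.88 g

Scale factor relative to 1 L: 0.606.
L-arginine: dilute stock: 4.13 mM × 606 mL ÷ 500 mM = 5.01 mL
hydrochloric acid: C1V1 = C2V2 → 32.1 mM × 606 mL ÷ 5760 mM = 3.38 mL
xylose: 13.1 g/L × 0.606 L = 7.94 g
malt extract: 13 g/L × 0.606 L = 7.88 g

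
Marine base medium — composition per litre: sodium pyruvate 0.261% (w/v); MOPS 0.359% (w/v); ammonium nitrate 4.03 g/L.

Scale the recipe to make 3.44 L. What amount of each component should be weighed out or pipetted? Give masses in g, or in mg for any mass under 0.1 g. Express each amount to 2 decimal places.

Scale factor relative to 1 L: 3.44.
sodium pyruvate: 0.261 g per 100 mL × 3440 mL ÷ 100 = 8.98 g
MOPS: 0.359 g per 100 mL × 3440 mL ÷ 100 = 12.35 g
ammonium nitrate: 4.03 g/L × 3.44 L = 13.86 g

sodium pyruvate 8.98 g; MOPS 12.35 g; ammonium nitrate 13.86 g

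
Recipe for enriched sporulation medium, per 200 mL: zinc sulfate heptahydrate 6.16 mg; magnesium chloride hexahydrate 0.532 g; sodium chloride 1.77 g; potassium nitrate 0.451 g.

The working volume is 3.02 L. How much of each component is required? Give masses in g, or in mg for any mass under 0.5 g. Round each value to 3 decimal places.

Scale factor = 3020 mL / 200 mL = 15.1.
zinc sulfate heptahydrate: 6.16 mg × (3020 mL / 200 mL) = 93.016 mg
magnesium chloride hexahydrate: 0.532 g × (3020 mL / 200 mL) = 8.033 g
sodium chloride: 1.77 g × (3020 mL / 200 mL) = 26.727 g
potassium nitrate: 0.451 g × (3020 mL / 200 mL) = 6.810 g

zinc sulfate heptahydrate 93.016 mg; magnesium chloride hexahydrate 8.033 g; sodium chloride 26.727 g; potassium nitrate 6.810 g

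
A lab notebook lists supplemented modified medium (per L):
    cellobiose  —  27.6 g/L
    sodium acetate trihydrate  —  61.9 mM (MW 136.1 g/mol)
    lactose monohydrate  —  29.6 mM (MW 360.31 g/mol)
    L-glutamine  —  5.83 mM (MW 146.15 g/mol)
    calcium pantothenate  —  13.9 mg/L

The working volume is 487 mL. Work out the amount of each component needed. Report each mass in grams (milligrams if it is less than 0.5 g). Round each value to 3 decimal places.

cellobiose 13.441 g; sodium acetate trihydrate 4.103 g; lactose monohydrate 5.194 g; L-glutamine 414.951 mg; calcium pantothenate 6.769 mg

Target volume = 487 mL = 0.487 L.
cellobiose: 27.6 g/L × 0.487 L = 13.441 g
sodium acetate trihydrate: 61.9 mmol/L × 136.1 g/mol × 0.487 L ÷ 1000 = 4.103 g
lactose monohydrate: 29.6 mmol/L × 360.31 g/mol × 0.487 L ÷ 1000 = 5.194 g
L-glutamine: 5.83 mmol/L × 146.15 mg/mmol × 0.487 L = 414.951 mg
calcium pantothenate: 13.9 mg/L × 0.487 L = 6.769 mg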